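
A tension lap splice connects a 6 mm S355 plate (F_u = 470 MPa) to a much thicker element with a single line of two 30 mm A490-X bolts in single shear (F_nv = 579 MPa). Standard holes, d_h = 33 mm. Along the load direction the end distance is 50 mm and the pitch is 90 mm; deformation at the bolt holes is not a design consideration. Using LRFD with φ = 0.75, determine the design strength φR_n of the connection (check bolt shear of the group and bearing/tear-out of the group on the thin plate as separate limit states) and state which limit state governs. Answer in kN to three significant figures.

Bolt shear: A_b = π·30²/4 = 706.9 mm²; R_n = 579 × 706.9 × 2 × 1 / 1000 = 818.5 kN → 0.75 × 818.5 = 614 kN.
Bearing (1.5 l_c t F_u ≤ 3.0 d t F_u): upper limit = 3.0·30·6·470 / 1000 = 253.8 kN.
  Edge l_c = 50 − 33/2 = 33.5 → r_n = 141.7 kN; interior l_c = 90 − 33 = 57 → r_n = 241.1 kN.
  R_n,bearing = 1·141.7 + 1·241.1 = 382.8 kN → 0.75 × 382.8 = 287 kN.
Bearing governs: 287 kN.

287 kN (bearing governs)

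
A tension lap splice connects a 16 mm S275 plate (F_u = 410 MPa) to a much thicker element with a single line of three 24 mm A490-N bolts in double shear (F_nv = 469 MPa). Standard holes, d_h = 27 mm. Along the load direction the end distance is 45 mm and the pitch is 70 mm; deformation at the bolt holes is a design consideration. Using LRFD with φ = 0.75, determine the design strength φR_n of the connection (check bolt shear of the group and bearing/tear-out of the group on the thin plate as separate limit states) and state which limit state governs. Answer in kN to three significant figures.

694 kN (bearing governs)

Bolt shear: A_b = π·24²/4 = 452.4 mm²; R_n = 469 × 452.4 × 3 × 2 / 1000 = 1273 kN → 0.75 × 1273 = 955 kN.
Bearing (1.2 l_c t F_u ≤ 2.4 d t F_u): upper limit = 2.4·24·16·410 / 1000 = 377.9 kN.
  Edge l_c = 45 − 27/2 = 31.5 → r_n = 248 kN; interior l_c = 70 − 27 = 43 → r_n = 338.5 kN.
  R_n,bearing = 1·248 + 2·338.5 = 925 kN → 0.75 × 925 = 694 kN.
Bearing governs: 694 kN.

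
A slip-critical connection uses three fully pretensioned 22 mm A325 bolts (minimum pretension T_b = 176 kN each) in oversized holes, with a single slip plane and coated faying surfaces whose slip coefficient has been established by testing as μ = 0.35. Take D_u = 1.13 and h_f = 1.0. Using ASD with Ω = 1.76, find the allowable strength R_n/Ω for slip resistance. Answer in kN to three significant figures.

119 kN

R_n = μ · D_u · h_f · T_b · n_s · n_b = 0.35 × 1.13 × 1.0 × 176 × 1 × 3 = 208.8 kN.
Allowable strength R_n/Ω = 208.8 / 1.76 = 119 kN.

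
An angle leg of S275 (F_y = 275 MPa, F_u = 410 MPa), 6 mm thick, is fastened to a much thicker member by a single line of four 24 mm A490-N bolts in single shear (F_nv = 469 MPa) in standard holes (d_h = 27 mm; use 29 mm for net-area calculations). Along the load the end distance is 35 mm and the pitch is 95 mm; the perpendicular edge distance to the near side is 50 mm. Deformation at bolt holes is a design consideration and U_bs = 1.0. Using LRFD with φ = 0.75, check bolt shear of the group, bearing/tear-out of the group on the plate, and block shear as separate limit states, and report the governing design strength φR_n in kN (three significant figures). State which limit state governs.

Bolt shear: A_b = π·24²/4 = 452.4 mm²; R_n = 469 × 452.4 × 4 × 1 / 1000 = 848.7 kN → 0.75 × 848.7 = 637 kN.
Bearing: edge l_c = 21.5, r_n = 63.47 kN; interior l_c = 68, r_n = 141.7 kN; R_n = 63.47 + 3·141.7 = 488.6 kN → 366 kN.
Block shear: A_gv = 1920, A_nv = 1311, A_nt = 213 mm²; R_n = min(0.6F_uA_nv, 0.6F_yA_gv) + U_bs·F_u·A_nt = 404.1 kN → 303 kN.
Block shear governs: 303 kN.

303 kN (block shear governs)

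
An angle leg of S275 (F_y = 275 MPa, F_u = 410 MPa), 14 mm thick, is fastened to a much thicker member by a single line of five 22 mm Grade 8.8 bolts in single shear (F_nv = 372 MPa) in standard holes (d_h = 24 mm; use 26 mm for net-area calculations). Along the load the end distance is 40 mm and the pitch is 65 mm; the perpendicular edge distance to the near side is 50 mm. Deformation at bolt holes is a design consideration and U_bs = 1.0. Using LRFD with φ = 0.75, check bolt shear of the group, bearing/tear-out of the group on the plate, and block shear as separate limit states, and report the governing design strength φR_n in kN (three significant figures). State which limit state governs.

Bolt shear: A_b = π·22²/4 = 380.1 mm²; R_n = 372 × 380.1 × 5 × 1 / 1000 = 707 kN → 0.75 × 707 = 530 kN.
Bearing: edge l_c = 28, r_n = 192.9 kN; interior l_c = 41, r_n = 282.4 kN; R_n = 192.9 + 4·282.4 = 1322 kN → 992 kN.
Block shear: A_gv = 4200, A_nv = 2562, A_nt = 518 mm²; R_n = min(0.6F_uA_nv, 0.6F_yA_gv) + U_bs·F_u·A_nt = 842.6 kN → 632 kN.
Bolt shear governs: 530 kN.

530 kN (bolt shear governs)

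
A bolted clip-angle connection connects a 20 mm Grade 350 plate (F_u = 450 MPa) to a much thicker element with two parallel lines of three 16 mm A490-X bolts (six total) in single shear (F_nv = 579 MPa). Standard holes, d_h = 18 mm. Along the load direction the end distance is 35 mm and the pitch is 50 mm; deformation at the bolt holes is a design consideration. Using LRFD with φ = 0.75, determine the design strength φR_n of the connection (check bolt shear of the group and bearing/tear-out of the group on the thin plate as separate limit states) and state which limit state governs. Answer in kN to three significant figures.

Bolt shear: A_b = π·16²/4 = 201.1 mm²; R_n = 579 × 201.1 × 6 × 1 / 1000 = 698.5 kN → 0.75 × 698.5 = 524 kN.
Bearing (1.2 l_c t F_u ≤ 2.4 d t F_u): upper limit = 2.4·16·20·450 / 1000 = 345.6 kN.
  Edge l_c = 35 − 18/2 = 26 → r_n = 280.8 kN; interior l_c = 50 − 18 = 32 → r_n = 345.6 kN.
  R_n,bearing = 2·280.8 + 4·345.6 = 1944 kN → 0.75 × 1944 = 1460 kN.
Bolt shear governs: 524 kN.

524 kN (bolt shear governs)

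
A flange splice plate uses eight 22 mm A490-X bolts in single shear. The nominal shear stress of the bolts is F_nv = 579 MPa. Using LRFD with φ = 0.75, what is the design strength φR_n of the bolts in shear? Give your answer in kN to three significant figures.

1320 kN

A_b = π × 22² / 4 = 380.1 mm².
R_n = F_nv · A_b · n · n_s = 579 × 380.1 × 8 × 1 / 1000 = 1761 kN.
Design strength φR_n = 0.75 × 1761 = 1320 kN.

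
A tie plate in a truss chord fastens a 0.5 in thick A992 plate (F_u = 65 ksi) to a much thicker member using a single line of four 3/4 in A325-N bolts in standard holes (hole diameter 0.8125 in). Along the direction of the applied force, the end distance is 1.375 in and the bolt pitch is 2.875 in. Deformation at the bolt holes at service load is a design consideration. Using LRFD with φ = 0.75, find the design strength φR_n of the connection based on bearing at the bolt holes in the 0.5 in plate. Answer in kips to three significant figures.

Per bolt r_n = 1.2 l_c t F_u ≤ 2.4 d t F_u; upper limit = 2.4 × 0.75 × 0.5 × 65 = 58.5 kips.
Edge bolt: l_c = 1.375 − 0.8125/2 = 0.9688 in → 1.2 × 0.9688 × 0.5 × 65 = 37.78 → r_n = 37.78 kips.
Interior bolts: l_c = 2.875 − 0.8125 = 2.062 in → 1.2 × 2.062 × 0.5 × 65 = 80.44 → r_n = 58.5 kips.
R_n = 1 × 37.78 + 3 × 58.5 = 213.3 kips.
Design strength φR_n = 0.75 × 213.3 = 160 kips.

160 kips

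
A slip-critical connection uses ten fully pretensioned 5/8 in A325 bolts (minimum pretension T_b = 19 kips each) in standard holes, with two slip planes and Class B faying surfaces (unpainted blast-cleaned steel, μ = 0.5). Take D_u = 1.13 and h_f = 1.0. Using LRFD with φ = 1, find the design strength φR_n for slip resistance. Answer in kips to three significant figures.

215 kips

R_n = μ · D_u · h_f · T_b · n_s · n_b = 0.5 × 1.13 × 1.0 × 19 × 2 × 10 = 214.7 kips.
Design strength φR_n = 1 × 214.7 = 215 kips.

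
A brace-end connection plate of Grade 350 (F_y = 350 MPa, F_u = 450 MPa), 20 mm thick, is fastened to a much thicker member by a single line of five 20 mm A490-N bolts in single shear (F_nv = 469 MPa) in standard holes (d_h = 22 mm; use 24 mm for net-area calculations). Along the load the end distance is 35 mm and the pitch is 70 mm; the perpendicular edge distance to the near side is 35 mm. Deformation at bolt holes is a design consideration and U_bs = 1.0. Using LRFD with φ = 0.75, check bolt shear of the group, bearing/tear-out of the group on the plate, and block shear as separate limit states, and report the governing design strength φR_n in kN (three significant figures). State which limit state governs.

Bolt shear: A_b = π·20²/4 = 314.2 mm²; R_n = 469 × 314.2 × 5 × 1 / 1000 = 736.7 kN → 0.75 × 736.7 = 553 kN.
Bearing: edge l_c = 24, r_n = 259.2 kN; interior l_c = 48, r_n = 432 kN; R_n = 259.2 + 4·432 = 1987 kN → 1490 kN.
Block shear: A_gv = 6300, A_nv = 4140, A_nt = 460 mm²; R_n = min(0.6F_uA_nv, 0.6F_yA_gv) + U_bs·F_u·A_nt = 1325 kN → 994 kN.
Bolt shear governs: 553 kN.

553 kN (bolt shear governs)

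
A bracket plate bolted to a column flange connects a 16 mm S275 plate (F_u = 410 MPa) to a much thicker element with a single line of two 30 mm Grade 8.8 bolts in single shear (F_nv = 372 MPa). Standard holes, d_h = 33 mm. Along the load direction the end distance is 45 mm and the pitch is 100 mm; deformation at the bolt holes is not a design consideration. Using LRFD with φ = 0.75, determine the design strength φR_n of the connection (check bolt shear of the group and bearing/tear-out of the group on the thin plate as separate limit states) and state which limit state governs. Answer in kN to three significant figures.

Bolt shear: A_b = π·30²/4 = 706.9 mm²; R_n = 372 × 706.9 × 2 × 1 / 1000 = 525.9 kN → 0.75 × 525.9 = 394 kN.
Bearing (1.5 l_c t F_u ≤ 3.0 d t F_u): upper limit = 3.0·30·16·410 / 1000 = 590.4 kN.
  Edge l_c = 45 − 33/2 = 28.5 → r_n = 280.4 kN; interior l_c = 100 − 33 = 67 → r_n = 590.4 kN.
  R_n,bearing = 1·280.4 + 1·590.4 = 870.8 kN → 0.75 × 870.8 = 653 kN.
Bolt shear governs: 394 kN.

394 kN (bolt shear governs)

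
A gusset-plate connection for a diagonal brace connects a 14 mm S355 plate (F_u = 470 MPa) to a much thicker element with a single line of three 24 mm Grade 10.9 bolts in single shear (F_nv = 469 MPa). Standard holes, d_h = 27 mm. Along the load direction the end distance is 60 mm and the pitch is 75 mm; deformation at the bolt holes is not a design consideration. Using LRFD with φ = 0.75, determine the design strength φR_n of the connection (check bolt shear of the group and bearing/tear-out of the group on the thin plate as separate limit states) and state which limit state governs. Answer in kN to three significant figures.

477 kN (bolt shear governs)

Bolt shear: A_b = π·24²/4 = 452.4 mm²; R_n = 469 × 452.4 × 3 × 1 / 1000 = 636.5 kN → 0.75 × 636.5 = 477 kN.
Bearing (1.5 l_c t F_u ≤ 3.0 d t F_u): upper limit = 3.0·24·14·470 / 1000 = 473.8 kN.
  Edge l_c = 60 − 27/2 = 46.5 → r_n = 459 kN; interior l_c = 75 − 27 = 48 → r_n = 473.8 kN.
  R_n,bearing = 1·459 + 2·473.8 = 1406 kN → 0.75 × 1406 = 1050 kN.
Bolt shear governs: 477 kN.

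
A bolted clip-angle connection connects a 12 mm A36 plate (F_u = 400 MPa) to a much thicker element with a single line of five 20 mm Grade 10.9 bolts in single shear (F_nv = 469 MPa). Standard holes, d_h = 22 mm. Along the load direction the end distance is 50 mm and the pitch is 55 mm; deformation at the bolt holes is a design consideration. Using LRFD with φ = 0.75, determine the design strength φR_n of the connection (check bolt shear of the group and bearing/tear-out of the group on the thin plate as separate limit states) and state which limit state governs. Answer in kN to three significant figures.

553 kN (bolt shear governs)

Bolt shear: A_b = π·20²/4 = 314.2 mm²; R_n = 469 × 314.2 × 5 × 1 / 1000 = 736.7 kN → 0.75 × 736.7 = 553 kN.
Bearing (1.2 l_c t F_u ≤ 2.4 d t F_u): upper limit = 2.4·20·12·400 / 1000 = 230.4 kN.
  Edge l_c = 50 − 22/2 = 39 → r_n = 224.6 kN; interior l_c = 55 − 22 = 33 → r_n = 190.1 kN.
  R_n,bearing = 1·224.6 + 4·190.1 = 985 kN → 0.75 × 985 = 739 kN.
Bolt shear governs: 553 kN.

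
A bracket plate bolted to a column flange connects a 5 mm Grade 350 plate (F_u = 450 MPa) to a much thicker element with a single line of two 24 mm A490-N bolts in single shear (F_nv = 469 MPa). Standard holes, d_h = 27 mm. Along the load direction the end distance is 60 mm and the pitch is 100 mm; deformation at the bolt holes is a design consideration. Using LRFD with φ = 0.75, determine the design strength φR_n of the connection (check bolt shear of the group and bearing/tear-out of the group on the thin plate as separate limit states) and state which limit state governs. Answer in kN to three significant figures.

Bolt shear: A_b = π·24²/4 = 452.4 mm²; R_n = 469 × 452.4 × 2 × 1 / 1000 = 424.3 kN → 0.75 × 424.3 = 318 kN.
Bearing (1.2 l_c t F_u ≤ 2.4 d t F_u): upper limit = 2.4·24·5·450 / 1000 = 129.6 kN.
  Edge l_c = 60 − 27/2 = 46.5 → r_n = 125.5 kN; interior l_c = 100 − 27 = 73 → r_n = 129.6 kN.
  R_n,bearing = 1·125.5 + 1·129.6 = 255.1 kN → 0.75 × 255.1 = 191 kN.
Bearing governs: 191 kN.

191 kN (bearing governs)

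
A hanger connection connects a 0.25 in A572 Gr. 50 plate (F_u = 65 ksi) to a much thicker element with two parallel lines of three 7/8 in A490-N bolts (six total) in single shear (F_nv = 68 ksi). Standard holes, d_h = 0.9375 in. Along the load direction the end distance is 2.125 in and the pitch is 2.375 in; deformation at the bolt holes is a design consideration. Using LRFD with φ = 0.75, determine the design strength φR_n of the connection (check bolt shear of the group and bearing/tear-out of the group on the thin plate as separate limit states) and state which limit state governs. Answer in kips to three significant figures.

133 kips (bearing governs)

Bolt shear: A_b = π·0.875²/4 = 0.6013 in²; R_n = 68 × 0.6013 × 6 × 1 = 245.3 kips → 0.75 × 245.3 = 184 kips.
Bearing (1.2 l_c t F_u ≤ 2.4 d t F_u): upper limit = 2.4·0.875·0.25·65 = 34.12 kips.
  Edge l_c = 2.125 − 0.9375/2 = 1.656 → r_n = 32.3 kips; interior l_c = 2.375 − 0.9375 = 1.438 → r_n = 28.03 kips.
  R_n,bearing = 2·32.3 + 4·28.03 = 176.7 kips → 0.75 × 176.7 = 133 kips.
Bearing governs: 133 kips.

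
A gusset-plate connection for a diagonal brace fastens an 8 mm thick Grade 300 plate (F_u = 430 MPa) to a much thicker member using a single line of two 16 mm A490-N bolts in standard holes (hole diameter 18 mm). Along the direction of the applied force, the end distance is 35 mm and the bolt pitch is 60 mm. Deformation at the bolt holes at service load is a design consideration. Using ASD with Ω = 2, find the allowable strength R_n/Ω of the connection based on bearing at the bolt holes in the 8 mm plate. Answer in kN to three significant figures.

120 kN

Per bolt r_n = 1.2 l_c t F_u ≤ 2.4 d t F_u; upper limit = 2.4 × 16 × 8 × 430 / 1000 = 132.1 kN.
Edge bolt: l_c = 35 − 18/2 = 26 mm → 1.2 × 26 × 8 × 430 / 1000 = 107.3 → r_n = 107.3 kN.
Interior bolts: l_c = 60 − 18 = 42 mm → 1.2 × 42 × 8 × 430 / 1000 = 173.4 → r_n = 132.1 kN.
R_n = 1 × 107.3 + 1 × 132.1 = 239.4 kN.
Allowable strength R_n/Ω = 239.4 / 2 = 120 kN.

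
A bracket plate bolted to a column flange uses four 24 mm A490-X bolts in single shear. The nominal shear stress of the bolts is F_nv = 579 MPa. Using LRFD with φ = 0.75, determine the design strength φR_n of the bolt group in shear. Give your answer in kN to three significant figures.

786 kN

A_b = π × 24² / 4 = 452.4 mm².
R_n = F_nv · A_b · n · n_s = 579 × 452.4 × 4 × 1 / 1000 = 1048 kN.
Design strength φR_n = 0.75 × 1048 = 786 kN.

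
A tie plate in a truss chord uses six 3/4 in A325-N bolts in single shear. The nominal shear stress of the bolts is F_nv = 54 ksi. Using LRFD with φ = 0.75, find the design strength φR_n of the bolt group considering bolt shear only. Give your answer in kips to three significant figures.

A_b = π × 0.75² / 4 = 0.4418 in².
R_n = F_nv · A_b · n · n_s = 54 × 0.4418 × 6 × 1 = 143.1 kips.
Design strength φR_n = 0.75 × 143.1 = 107 kips.

107 kips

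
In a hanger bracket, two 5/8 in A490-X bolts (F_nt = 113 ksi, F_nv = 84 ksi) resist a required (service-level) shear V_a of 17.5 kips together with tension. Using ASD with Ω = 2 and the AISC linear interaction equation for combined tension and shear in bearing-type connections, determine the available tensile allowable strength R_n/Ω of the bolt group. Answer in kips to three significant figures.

21.5 kips

A_b = π·0.625²/4 = 0.3068 in²; f_rv = 17.5 / (2 × 0.3068) = 28.52 ksi.
F'_nt = 1.3 F_nt − (Ω F_nt / F_nv) f_rv = 1.3·113 − (2·113/84)·28.52 = 70.17 ksi, capped at F_nt → F'_nt = 70.17 ksi.
R_n = F'_nt · A_b · n = 70.17 × 0.3068 × 2 = 43.05 kips.
Allowable strength R_n/Ω = 43.05 / 2 = 21.5 kips.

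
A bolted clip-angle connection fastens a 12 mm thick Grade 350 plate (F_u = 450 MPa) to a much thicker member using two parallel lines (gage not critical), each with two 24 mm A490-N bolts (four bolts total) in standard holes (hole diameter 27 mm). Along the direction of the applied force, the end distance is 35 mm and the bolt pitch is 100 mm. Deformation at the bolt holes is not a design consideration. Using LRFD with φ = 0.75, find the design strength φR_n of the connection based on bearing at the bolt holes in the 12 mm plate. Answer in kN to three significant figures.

Per bolt r_n = 1.5 l_c t F_u ≤ 3.0 d t F_u; upper limit = 3.0 × 24 × 12 × 450 / 1000 = 388.8 kN.
Edge bolt: l_c = 35 − 27/2 = 21.5 mm → 1.5 × 21.5 × 12 × 450 / 1000 = 174.2 → r_n = 174.2 kN.
Interior bolts: l_c = 100 − 27 = 73 mm → 1.5 × 73 × 12 × 450 / 1000 = 591.3 → r_n = 388.8 kN.
R_n = 2 × 174.2 + 2 × 388.8 = 1126 kN.
Design strength φR_n = 0.75 × 1126 = 844 kN.

844 kN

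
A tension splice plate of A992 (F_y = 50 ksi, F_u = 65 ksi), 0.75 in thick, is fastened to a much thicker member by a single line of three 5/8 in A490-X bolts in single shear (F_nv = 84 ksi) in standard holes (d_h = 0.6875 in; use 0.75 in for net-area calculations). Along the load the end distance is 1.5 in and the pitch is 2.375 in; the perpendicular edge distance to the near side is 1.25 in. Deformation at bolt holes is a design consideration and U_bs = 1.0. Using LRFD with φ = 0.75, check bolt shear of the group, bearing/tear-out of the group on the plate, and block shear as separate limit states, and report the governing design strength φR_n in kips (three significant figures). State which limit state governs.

Bolt shear: A_b = π·0.625²/4 = 0.3068 in²; R_n = 84 × 0.3068 × 3 × 1 = 77.31 kips → 0.75 × 77.31 = 58 kips.
Bearing: edge l_c = 1.156, r_n = 67.64 kips; interior l_c = 1.688, r_n = 73.12 kips; R_n = 67.64 + 2·73.12 = 213.9 kips → 160 kips.
Block shear: A_gv = 4.688, A_nv = 3.281, A_nt = 0.6562 in²; R_n = min(0.6F_uA_nv, 0.6F_yA_gv) + U_bs·F_u·A_nt = 170.6 kips → 128 kips.
Bolt shear governs: 58 kips.

58 kips (bolt shear governs)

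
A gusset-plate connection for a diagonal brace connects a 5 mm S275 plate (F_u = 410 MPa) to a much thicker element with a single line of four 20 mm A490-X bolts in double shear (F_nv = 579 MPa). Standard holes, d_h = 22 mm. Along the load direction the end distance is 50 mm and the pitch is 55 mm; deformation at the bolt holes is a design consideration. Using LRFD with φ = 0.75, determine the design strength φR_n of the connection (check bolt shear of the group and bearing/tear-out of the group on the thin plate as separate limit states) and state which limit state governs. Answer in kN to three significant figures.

Bolt shear: A_b = π·20²/4 = 314.2 mm²; R_n = 579 × 314.2 × 4 × 2 / 1000 = 1455 kN → 0.75 × 1455 = 1090 kN.
Bearing (1.2 l_c t F_u ≤ 2.4 d t F_u): upper limit = 2.4·20·5·410 / 1000 = 98.4 kN.
  Edge l_c = 50 − 22/2 = 39 → r_n = 95.94 kN; interior l_c = 55 − 22 = 33 → r_n = 81.18 kN.
  R_n,bearing = 1·95.94 + 3·81.18 = 339.5 kN → 0.75 × 339.5 = 255 kN.
Bearing governs: 255 kN.

255 kN (bearing governs)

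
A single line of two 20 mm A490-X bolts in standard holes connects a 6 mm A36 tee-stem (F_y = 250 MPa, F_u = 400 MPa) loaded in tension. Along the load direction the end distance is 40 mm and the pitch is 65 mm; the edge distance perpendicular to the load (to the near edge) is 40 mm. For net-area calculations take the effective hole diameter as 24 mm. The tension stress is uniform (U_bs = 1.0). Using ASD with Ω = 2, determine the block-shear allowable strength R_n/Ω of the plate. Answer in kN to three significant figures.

80.8 kN

Shear plane L_v = 40 + 1·65 = 105 mm; A_gv = 105 × 6 = 630 mm².
A_nv = (105 − 1.5·24) × 6 = 414 mm².
A_nt = (40 − 0.5·24) × 6 = 168 mm².
0.6 F_u A_nv = 99.36 kN; 0.6 F_y A_gv = 94.5 kN → shear yielding governs the shear term.
R_n = 94.5 + 1.0 × 400 × 168 / 1000 = 161.7 kN.
Allowable strength R_n/Ω = 161.7 / 2 = 80.8 kN.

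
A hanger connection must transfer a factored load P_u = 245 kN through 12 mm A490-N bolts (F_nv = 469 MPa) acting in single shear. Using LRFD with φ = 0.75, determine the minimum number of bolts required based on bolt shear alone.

7 bolts

A_b = π·12²/4 = 113.1 mm².
Per-bolt design strength φR_n = 0.75 × 469 × 113.1 × 1 / 1000 = 39.78 kN.
n ≥ 245 / 39.78 = 6.159 → use 7 bolts.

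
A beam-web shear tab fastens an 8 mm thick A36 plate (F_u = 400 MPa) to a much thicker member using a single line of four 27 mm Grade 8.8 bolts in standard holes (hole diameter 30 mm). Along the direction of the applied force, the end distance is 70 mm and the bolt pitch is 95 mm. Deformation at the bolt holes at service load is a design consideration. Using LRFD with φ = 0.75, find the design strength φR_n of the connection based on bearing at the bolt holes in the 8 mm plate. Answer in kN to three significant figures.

Per bolt r_n = 1.2 l_c t F_u ≤ 2.4 d t F_u; upper limit = 2.4 × 27 × 8 × 400 / 1000 = 207.4 kN.
Edge bolt: l_c = 70 − 30/2 = 55 mm → 1.2 × 55 × 8 × 400 / 1000 = 211.2 → r_n = 207.4 kN.
Interior bolts: l_c = 95 − 30 = 65 mm → 1.2 × 65 × 8 × 400 / 1000 = 249.6 → r_n = 207.4 kN.
R_n = 1 × 207.4 + 3 × 207.4 = 829.4 kN.
Design strength φR_n = 0.75 × 829.4 = 622 kN.

622 kN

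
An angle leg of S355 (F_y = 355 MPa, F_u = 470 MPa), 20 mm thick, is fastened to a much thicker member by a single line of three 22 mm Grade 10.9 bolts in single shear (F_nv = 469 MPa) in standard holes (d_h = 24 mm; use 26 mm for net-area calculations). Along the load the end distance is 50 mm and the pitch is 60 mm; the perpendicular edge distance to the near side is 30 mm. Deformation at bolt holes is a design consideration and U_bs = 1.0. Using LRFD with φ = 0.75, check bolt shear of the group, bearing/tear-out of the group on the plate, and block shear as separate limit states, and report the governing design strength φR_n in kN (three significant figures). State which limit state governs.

401 kN (bolt shear governs)

Bolt shear: A_b = π·22²/4 = 380.1 mm²; R_n = 469 × 380.1 × 3 × 1 / 1000 = 534.8 kN → 0.75 × 534.8 = 401 kN.
Bearing: edge l_c = 38, r_n = 428.6 kN; interior l_c = 36, r_n = 406.1 kN; R_n = 428.6 + 2·406.1 = 1241 kN → 931 kN.
Block shear: A_gv = 3400, A_nv = 2100, A_nt = 340 mm²; R_n = min(0.6F_uA_nv, 0.6F_yA_gv) + U_bs·F_u·A_nt = 752 kN → 564 kN.
Bolt shear governs: 401 kN.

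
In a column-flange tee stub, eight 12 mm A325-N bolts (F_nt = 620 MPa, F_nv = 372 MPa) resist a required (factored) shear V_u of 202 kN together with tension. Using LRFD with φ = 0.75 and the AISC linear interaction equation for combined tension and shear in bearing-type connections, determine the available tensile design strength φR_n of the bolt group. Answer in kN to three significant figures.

210 kN

A_b = π·12²/4 = 113.1 mm²; f_rv = 202 × 1000 / (8 × 113.1) = 223.3 MPa.
F'_nt = 1.3 F_nt − (F_nt / φF_nv) f_rv = 1.3·620 − (620/(0.75·372))·223.3 = 309.9 MPa, capped at F_nt → F'_nt = 309.9 MPa.
R_n = F'_nt · A_b · n = 309.9 × 113.1 × 8 / 1000 = 280.4 kN.
Design strength φR_n = 0.75 × 280.4 = 210 kN.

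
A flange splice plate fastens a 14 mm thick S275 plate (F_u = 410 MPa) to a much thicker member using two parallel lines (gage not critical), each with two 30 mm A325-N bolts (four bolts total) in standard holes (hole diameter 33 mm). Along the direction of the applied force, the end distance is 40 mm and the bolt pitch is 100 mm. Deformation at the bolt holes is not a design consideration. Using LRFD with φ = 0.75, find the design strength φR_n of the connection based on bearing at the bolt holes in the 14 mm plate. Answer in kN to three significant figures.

1080 kN

Per bolt r_n = 1.5 l_c t F_u ≤ 3.0 d t F_u; upper limit = 3.0 × 30 × 14 × 410 / 1000 = 516.6 kN.
Edge bolt: l_c = 40 − 33/2 = 23.5 mm → 1.5 × 23.5 × 14 × 410 / 1000 = 202.3 → r_n = 202.3 kN.
Interior bolts: l_c = 100 − 33 = 67 mm → 1.5 × 67 × 14 × 410 / 1000 = 576.9 → r_n = 516.6 kN.
R_n = 2 × 202.3 + 2 × 516.6 = 1438 kN.
Design strength φR_n = 0.75 × 1438 = 1080 kN.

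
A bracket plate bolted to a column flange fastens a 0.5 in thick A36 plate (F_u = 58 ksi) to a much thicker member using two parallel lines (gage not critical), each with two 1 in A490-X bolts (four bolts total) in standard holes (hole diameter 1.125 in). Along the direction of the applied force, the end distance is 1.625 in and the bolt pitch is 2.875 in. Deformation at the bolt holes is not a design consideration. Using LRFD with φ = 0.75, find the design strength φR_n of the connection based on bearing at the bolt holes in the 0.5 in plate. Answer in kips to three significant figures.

Per bolt r_n = 1.5 l_c t F_u ≤ 3.0 d t F_u; upper limit = 3.0 × 1 × 0.5 × 58 = 87 kips.
Edge bolt: l_c = 1.625 − 1.125/2 = 1.062 in → 1.5 × 1.062 × 0.5 × 58 = 46.22 → r_n = 46.22 kips.
Interior bolts: l_c = 2.875 − 1.125 = 1.75 in → 1.5 × 1.75 × 0.5 × 58 = 76.12 → r_n = 76.12 kips.
R_n = 2 × 46.22 + 2 × 76.12 = 244.7 kips.
Design strength φR_n = 0.75 × 244.7 = 184 kips.

184 kips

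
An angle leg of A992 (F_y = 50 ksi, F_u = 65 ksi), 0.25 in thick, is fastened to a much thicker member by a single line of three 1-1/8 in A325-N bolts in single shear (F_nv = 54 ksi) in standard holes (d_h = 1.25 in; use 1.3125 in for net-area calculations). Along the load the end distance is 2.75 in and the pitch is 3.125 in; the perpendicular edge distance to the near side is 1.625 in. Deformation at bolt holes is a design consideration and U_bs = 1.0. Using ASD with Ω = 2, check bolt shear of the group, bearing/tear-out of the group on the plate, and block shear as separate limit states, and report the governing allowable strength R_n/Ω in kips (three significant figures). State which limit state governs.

Bolt shear: A_b = π·1.125²/4 = 0.994 in²; R_n = 54 × 0.994 × 3 × 1 = 161 kips → 161 / 2 = 80.5 kips.
Bearing: edge l_c = 2.125, r_n = 41.44 kips; interior l_c = 1.875, r_n = 36.56 kips; R_n = 41.44 + 2·36.56 = 114.6 kips → 57.3 kips.
Block shear: A_gv = 2.25, A_nv = 1.43, A_nt = 0.2422 in²; R_n = min(0.6F_uA_nv, 0.6F_yA_gv) + U_bs·F_u·A_nt = 71.5 kips → 35.8 kips.
Block shear governs: 35.8 kips.

35.8 kips (block shear governs)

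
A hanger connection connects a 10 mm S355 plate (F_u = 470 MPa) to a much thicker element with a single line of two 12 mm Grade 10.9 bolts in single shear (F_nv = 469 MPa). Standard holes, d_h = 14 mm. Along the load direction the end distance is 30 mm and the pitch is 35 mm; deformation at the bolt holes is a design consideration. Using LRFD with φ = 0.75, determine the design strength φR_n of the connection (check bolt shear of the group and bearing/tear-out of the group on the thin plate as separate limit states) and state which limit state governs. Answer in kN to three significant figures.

Bolt shear: A_b = π·12²/4 = 113.1 mm²; R_n = 469 × 113.1 × 2 × 1 / 1000 = 106.1 kN → 0.75 × 106.1 = 79.6 kN.
Bearing (1.2 l_c t F_u ≤ 2.4 d t F_u): upper limit = 2.4·12·10·470 / 1000 = 135.4 kN.
  Edge l_c = 30 − 14/2 = 23 → r_n = 129.7 kN; interior l_c = 35 − 14 = 21 → r_n = 118.4 kN.
  R_n,bearing = 1·129.7 + 1·118.4 = 248.2 kN → 0.75 × 248.2 = 186 kN.
Bolt shear governs: 79.6 kN.

79.6 kN (bolt shear governs)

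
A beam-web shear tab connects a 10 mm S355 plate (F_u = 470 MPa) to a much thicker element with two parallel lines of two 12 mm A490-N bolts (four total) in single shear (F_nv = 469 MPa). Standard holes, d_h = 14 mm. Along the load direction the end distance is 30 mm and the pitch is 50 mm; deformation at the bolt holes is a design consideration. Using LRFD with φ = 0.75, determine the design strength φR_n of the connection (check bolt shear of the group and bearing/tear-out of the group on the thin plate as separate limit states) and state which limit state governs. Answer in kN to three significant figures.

159 kN (bolt shear governs)

Bolt shear: A_b = π·12²/4 = 113.1 mm²; R_n = 469 × 113.1 × 4 × 1 / 1000 = 212.2 kN → 0.75 × 212.2 = 159 kN.
Bearing (1.2 l_c t F_u ≤ 2.4 d t F_u): upper limit = 2.4·12·10·470 / 1000 = 135.4 kN.
  Edge l_c = 30 − 14/2 = 23 → r_n = 129.7 kN; interior l_c = 50 − 14 = 36 → r_n = 135.4 kN.
  R_n,bearing = 2·129.7 + 2·135.4 = 530.2 kN → 0.75 × 530.2 = 398 kN.
Bolt shear governs: 159 kN.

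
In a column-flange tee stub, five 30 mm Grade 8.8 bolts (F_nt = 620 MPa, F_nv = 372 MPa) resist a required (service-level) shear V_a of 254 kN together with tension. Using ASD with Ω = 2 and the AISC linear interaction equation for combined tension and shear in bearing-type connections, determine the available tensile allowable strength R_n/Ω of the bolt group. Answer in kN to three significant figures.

1000 kN

A_b = π·30²/4 = 706.9 mm²; f_rv = 254 × 1000 / (5 × 706.9) = 71.87 MPa.
F'_nt = 1.3 F_nt − (Ω F_nt / F_nv) f_rv = 1.3·620 − (2·620/372)·71.87 = 566.4 MPa, capped at F_nt → F'_nt = 566.4 MPa.
R_n = F'_nt · A_b · n = 566.4 × 706.9 × 5 / 1000 = 2002 kN.
Allowable strength R_n/Ω = 2002 / 2 = 1000 kN.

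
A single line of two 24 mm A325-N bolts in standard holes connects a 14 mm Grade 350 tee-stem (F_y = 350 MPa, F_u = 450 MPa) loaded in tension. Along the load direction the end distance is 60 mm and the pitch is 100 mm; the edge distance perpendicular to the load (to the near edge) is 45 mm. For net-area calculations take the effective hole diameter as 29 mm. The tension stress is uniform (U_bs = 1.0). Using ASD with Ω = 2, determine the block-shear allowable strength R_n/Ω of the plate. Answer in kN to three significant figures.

Shear plane L_v = 60 + 1·100 = 160 mm; A_gv = 160 × 14 = 2240 mm².
A_nv = (160 − 1.5·29) × 14 = 1631 mm².
A_nt = (45 − 0.5·29) × 14 = 427 mm².
0.6 F_u A_nv = 440.4 kN; 0.6 F_y A_gv = 470.4 kN → shear rupture governs the shear term.
R_n = 440.4 + 1.0 × 450 × 427 / 1000 = 632.5 kN.
Allowable strength R_n/Ω = 632.5 / 2 = 316 kN.

316 kN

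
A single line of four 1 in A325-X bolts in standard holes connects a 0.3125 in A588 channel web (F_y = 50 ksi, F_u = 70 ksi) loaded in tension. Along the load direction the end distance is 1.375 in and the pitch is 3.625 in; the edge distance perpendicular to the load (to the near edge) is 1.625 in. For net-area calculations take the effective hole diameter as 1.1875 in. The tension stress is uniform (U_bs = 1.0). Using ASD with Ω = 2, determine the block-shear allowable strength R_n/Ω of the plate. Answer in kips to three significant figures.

Shear plane L_v = 1.375 + 3·3.625 = 12.25 in; A_gv = 12.25 × 0.3125 = 3.828 in².
A_nv = (12.25 − 3.5·1.1875) × 0.3125 = 2.529 in².
A_nt = (1.625 − 0.5·1.1875) × 0.3125 = 0.3223 in².
0.6 F_u A_nv = 106.2 kips; 0.6 F_y A_gv = 114.8 kips → shear rupture governs the shear term.
R_n = 106.2 + 1.0 × 70 × 0.3223 = 128.8 kips.
Allowable strength R_n/Ω = 128.8 / 2 = 64.4 kips.

64.4 kips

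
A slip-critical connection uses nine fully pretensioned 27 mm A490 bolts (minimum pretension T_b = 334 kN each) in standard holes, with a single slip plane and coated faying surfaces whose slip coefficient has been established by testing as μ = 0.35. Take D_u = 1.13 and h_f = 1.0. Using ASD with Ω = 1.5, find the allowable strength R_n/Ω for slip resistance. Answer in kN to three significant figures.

R_n = μ · D_u · h_f · T_b · n_s · n_b = 0.35 × 1.13 × 1.0 × 334 × 1 × 9 = 1189 kN.
Allowable strength R_n/Ω = 1189 / 1.5 = 793 kN.

793 kN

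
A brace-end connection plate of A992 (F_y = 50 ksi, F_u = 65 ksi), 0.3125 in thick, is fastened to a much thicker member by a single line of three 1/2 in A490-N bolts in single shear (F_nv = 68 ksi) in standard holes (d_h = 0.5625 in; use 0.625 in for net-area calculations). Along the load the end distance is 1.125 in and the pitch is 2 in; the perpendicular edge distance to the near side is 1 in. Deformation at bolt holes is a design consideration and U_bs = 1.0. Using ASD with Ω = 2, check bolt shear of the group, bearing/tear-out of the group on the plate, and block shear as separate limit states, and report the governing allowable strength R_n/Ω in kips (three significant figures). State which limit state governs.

Bolt shear: A_b = π·0.5²/4 = 0.1963 in²; R_n = 68 × 0.1963 × 3 × 1 = 40.06 kips → 40.06 / 2 = 20 kips.
Bearing: edge l_c = 0.8438, r_n = 20.57 kips; interior l_c = 1.438, r_n = 24.38 kips; R_n = 20.57 + 2·24.38 = 69.32 kips → 34.7 kips.
Block shear: A_gv = 1.602, A_nv = 1.113, A_nt = 0.2148 in²; R_n = min(0.6F_uA_nv, 0.6F_yA_gv) + U_bs·F_u·A_nt = 57.38 kips → 28.7 kips.
Bolt shear governs: 20 kips.

20 kips (bolt shear governs)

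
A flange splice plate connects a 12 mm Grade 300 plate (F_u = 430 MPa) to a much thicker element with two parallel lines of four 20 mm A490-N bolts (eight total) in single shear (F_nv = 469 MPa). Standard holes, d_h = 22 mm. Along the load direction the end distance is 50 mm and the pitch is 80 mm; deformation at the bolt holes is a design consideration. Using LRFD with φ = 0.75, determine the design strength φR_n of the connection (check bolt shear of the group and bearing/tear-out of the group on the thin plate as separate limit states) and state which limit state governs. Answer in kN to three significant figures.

884 kN (bolt shear governs)

Bolt shear: A_b = π·20²/4 = 314.2 mm²; R_n = 469 × 314.2 × 8 × 1 / 1000 = 1179 kN → 0.75 × 1179 = 884 kN.
Bearing (1.2 l_c t F_u ≤ 2.4 d t F_u): upper limit = 2.4·20·12·430 / 1000 = 247.7 kN.
  Edge l_c = 50 − 22/2 = 39 → r_n = 241.5 kN; interior l_c = 80 − 22 = 58 → r_n = 247.7 kN.
  R_n,bearing = 2·241.5 + 6·247.7 = 1969 kN → 0.75 × 1969 = 1480 kN.
Bolt shear governs: 884 kN.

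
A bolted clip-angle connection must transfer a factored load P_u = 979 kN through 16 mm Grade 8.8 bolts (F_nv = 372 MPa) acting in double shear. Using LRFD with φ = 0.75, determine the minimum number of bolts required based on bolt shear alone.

A_b = π·16²/4 = 201.1 mm².
Per-bolt design strength φR_n = 0.75 × 372 × 201.1 × 2 / 1000 = 112.2 kN.
n ≥ 979 / 112.2 = 8.726 → use 9 bolts.

9 bolts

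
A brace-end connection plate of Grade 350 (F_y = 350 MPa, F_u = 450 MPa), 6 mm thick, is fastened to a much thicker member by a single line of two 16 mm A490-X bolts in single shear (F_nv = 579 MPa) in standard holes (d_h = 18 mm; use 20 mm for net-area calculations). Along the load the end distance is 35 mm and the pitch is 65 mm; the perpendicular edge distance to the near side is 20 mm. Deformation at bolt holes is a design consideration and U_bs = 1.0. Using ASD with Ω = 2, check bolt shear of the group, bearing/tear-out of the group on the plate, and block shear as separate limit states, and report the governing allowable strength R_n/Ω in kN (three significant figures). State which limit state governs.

Bolt shear: A_b = π·16²/4 = 201.1 mm²; R_n = 579 × 201.1 × 2 × 1 / 1000 = 232.8 kN → 232.8 / 2 = 116 kN.
Bearing: edge l_c = 26, r_n = 84.24 kN; interior l_c = 47, r_n = 103.7 kN; R_n = 84.24 + 1·103.7 = 187.9 kN → 94 kN.
Block shear: A_gv = 600, A_nv = 420, A_nt = 60 mm²; R_n = min(0.6F_uA_nv, 0.6F_yA_gv) + U_bs·F_u·A_nt = 140.4 kN → 70.2 kN.
Block shear governs: 70.2 kN.

70.2 kN (block shear governs)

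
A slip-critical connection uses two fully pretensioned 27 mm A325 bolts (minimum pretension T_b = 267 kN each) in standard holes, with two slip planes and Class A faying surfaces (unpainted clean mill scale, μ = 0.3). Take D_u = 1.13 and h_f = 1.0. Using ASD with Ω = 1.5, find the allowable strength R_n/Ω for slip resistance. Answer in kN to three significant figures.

241 kN

R_n = μ · D_u · h_f · T_b · n_s · n_b = 0.3 × 1.13 × 1.0 × 267 × 2 × 2 = 362.1 kN.
Allowable strength R_n/Ω = 362.1 / 1.5 = 241 kN.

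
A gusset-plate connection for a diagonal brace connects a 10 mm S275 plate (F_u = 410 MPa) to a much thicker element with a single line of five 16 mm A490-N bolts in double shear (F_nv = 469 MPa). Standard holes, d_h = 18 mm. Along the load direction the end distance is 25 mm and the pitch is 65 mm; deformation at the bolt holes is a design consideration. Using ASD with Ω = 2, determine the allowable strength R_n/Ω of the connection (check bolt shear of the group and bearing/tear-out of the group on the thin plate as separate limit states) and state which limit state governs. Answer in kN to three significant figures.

Bolt shear: A_b = π·16²/4 = 201.1 mm²; R_n = 469 × 201.1 × 5 × 2 / 1000 = 943 kN → 943 / 2 = 471 kN.
Bearing (1.2 l_c t F_u ≤ 2.4 d t F_u): upper limit = 2.4·16·10·410 / 1000 = 157.4 kN.
  Edge l_c = 25 − 18/2 = 16 → r_n = 78.72 kN; interior l_c = 65 − 18 = 47 → r_n = 157.4 kN.
  R_n,bearing = 1·78.72 + 4·157.4 = 708.5 kN → 708.5 / 2 = 354 kN.
Bearing governs: 354 kN.

354 kN (bearing governs)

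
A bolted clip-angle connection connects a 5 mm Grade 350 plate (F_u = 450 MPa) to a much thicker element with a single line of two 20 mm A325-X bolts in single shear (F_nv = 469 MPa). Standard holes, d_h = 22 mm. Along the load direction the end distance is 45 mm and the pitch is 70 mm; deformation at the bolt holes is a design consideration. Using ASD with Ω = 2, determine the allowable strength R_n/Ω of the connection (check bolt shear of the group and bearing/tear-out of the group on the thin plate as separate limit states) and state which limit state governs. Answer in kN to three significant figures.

99.9 kN (bearing governs)

Bolt shear: A_b = π·20²/4 = 314.2 mm²; R_n = 469 × 314.2 × 2 × 1 / 1000 = 294.7 kN → 294.7 / 2 = 147 kN.
Bearing (1.2 l_c t F_u ≤ 2.4 d t F_u): upper limit = 2.4·20·5·450 / 1000 = 108 kN.
  Edge l_c = 45 − 22/2 = 34 → r_n = 91.8 kN; interior l_c = 70 − 22 = 48 → r_n = 108 kN.
  R_n,bearing = 1·91.8 + 1·108 = 199.8 kN → 199.8 / 2 = 99.9 kN.
Bearing governs: 99.9 kN.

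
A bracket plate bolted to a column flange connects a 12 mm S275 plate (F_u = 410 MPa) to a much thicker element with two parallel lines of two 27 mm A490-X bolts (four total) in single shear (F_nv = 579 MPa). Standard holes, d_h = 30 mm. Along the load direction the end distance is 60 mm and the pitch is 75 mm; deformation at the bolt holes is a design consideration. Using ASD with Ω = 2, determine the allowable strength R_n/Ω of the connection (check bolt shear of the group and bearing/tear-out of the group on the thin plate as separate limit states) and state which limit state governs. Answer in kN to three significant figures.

531 kN (bearing governs)

Bolt shear: A_b = π·27²/4 = 572.6 mm²; R_n = 579 × 572.6 × 4 × 1 / 1000 = 1326 kN → 1326 / 2 = 663 kN.
Bearing (1.2 l_c t F_u ≤ 2.4 d t F_u): upper limit = 2.4·27·12·410 / 1000 = 318.8 kN.
  Edge l_c = 60 − 30/2 = 45 → r_n = 265.7 kN; interior l_c = 75 − 30 = 45 → r_n = 265.7 kN.
  R_n,bearing = 2·265.7 + 2·265.7 = 1063 kN → 1063 / 2 = 531 kN.
Bearing governs: 531 kN.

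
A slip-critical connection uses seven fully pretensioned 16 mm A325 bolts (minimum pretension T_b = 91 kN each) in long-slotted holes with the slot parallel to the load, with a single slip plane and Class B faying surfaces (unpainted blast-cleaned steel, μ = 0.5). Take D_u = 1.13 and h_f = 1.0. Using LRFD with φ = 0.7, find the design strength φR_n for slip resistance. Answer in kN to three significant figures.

R_n = μ · D_u · h_f · T_b · n_s · n_b = 0.5 × 1.13 × 1.0 × 91 × 1 × 7 = 359.9 kN.
Design strength φR_n = 0.7 × 359.9 = 252 kN.

252 kN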